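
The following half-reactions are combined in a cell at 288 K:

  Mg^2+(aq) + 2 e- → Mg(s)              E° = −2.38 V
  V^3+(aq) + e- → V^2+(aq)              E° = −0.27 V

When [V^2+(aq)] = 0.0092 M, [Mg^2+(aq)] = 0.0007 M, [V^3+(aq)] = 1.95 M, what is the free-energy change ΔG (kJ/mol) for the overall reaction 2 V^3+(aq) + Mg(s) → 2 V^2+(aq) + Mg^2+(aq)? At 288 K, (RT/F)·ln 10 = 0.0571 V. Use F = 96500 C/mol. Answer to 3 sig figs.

−450 kJ/mol

E°cell = −0.27 − (−2.38) = +2.11 V; the balanced reaction transfers n = 2 electrons.
Here Q = ([V^2+(aq)]^2·[Mg^2+(aq)]) / [V^3+(aq)]^2 = 1.56×10^−8 (log Q = −7.807), giving E = +2.11 − (0.0571/2)·(−7.807) = +2.3329 V.
ΔG = −nFE = −(2)(96500)(+2.3329) J/mol = −450 kJ/mol.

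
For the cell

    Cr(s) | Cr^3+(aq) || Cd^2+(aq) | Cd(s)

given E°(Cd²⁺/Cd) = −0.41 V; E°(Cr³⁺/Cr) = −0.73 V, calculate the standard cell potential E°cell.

+0.32 V

By convention the left-hand electrode in cell notation is the anode (oxidation) and the right-hand electrode is the cathode (reduction).
E°cell = E°(right) − E°(left) = −0.41 − (−0.73) = +0.32 V.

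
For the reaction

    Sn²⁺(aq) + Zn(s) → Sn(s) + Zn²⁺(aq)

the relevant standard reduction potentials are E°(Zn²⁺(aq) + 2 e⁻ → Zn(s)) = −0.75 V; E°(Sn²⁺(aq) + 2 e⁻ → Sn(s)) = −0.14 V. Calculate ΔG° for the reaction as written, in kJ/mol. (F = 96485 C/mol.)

In the reaction as written Sn²⁺(aq) is reduced, so the Sn²⁺/Sn couple is the cathode and Zn²⁺/Zn is the anode.
E°cell = −0.14 − (−0.75) = +0.61 V; balancing electrons gives n = 2.
ΔG° = −nFE°cell = −(2)(96485)(+0.61) J/mol = −118 kJ/mol.

−118 kJ/mol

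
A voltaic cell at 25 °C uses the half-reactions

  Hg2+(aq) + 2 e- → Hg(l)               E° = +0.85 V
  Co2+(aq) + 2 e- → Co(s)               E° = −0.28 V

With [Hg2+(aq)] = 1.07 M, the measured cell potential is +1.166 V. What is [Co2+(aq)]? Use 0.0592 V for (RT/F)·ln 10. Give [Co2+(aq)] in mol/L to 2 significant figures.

0.065 M

With Hg²⁺/Hg at the cathode and Co²⁺/Co at the anode, E°cell = +0.85 − (−0.28) = +1.13 V (n = 2).
Rearranging E = E° − (0.0592/n)·log Q gives log Q = 2(+1.13 − (+1.166))/0.0592 = −1.216.
For Hg2+(aq) + Co(s) → Hg(l) + Co2+(aq), the reaction quotient is Q = [Co2+(aq)] / [Hg2+(aq)].
Isolating [Co2+(aq)] in Q = 10^{−1.216} yields log [Co2+(aq)] = −1.187, i.e. 0.065 M.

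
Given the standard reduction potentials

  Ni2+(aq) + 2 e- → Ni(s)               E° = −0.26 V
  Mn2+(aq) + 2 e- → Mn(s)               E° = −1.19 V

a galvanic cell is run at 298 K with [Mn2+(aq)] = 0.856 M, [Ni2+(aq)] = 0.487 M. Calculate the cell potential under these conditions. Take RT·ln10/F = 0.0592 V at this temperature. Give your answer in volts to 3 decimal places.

Since E°(Ni²⁺/Ni) > E°(Mn²⁺/Mn), Ni²⁺/Ni serves as the cathode.
The standard potential is −0.26 − (−1.19) = +0.93 V and the balanced reaction transfers n = 2 electrons.
For the overall reaction Ni2+(aq) + Mn(s) → Ni(s) + Mn2+(aq), Q = [Mn2+(aq)] / [Ni2+(aq)] = 1.76, giving log Q = 0.245.
By the Nernst equation, E = +0.93 − (0.0592/2)·(0.245) = +0.923 V.

+0.923 V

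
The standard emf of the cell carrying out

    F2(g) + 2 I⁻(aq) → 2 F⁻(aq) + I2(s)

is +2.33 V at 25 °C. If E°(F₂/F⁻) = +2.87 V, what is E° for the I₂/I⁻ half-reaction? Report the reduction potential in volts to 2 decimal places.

In the reaction as written the F₂/F⁻ couple is reduced (cathode) and I₂/I⁻ is oxidized (anode), so E°cell = E°(F₂/F⁻) − E°(I₂/I⁻).
E°(I₂/I⁻) = E°(cathode) − E°cell = +2.87 − (+2.33) = +0.54 V.

+0.54 V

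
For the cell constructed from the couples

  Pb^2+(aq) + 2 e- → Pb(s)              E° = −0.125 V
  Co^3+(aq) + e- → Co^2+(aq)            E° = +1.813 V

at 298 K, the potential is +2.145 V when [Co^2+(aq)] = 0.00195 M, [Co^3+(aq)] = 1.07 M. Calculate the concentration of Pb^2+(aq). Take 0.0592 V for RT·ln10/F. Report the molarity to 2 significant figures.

0.031 M

With Co³⁺/Co²⁺ at the cathode and Pb²⁺/Pb at the anode, E°cell = +1.813 − (−0.125) = +1.938 V (n = 2).
Rearranging E = E° − (0.0592/n)·log Q gives log Q = 2(+1.938 − (+2.145))/0.0592 = −6.993.
The balanced reaction is 2 Co^3+(aq) + Pb(s) → 2 Co^2+(aq) + Pb^2+(aq), so Q = ([Co^2+(aq)]^2·[Pb^2+(aq)]) / [Co^3+(aq)]^2.
Solving for the unknown gives log [Pb^2+(aq)] = −1.514, so [Pb^2+(aq)] ≈ 0.031 M.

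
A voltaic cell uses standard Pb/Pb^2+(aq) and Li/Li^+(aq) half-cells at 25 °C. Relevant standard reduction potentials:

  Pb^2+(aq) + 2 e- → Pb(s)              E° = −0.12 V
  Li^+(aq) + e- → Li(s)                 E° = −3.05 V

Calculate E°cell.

+2.93 V

Of the two couples in this cell, the one with the more positive reduction potential is reduced at the cathode: here that is Pb²⁺/Pb (−0.12 V); Li⁺/Li (−3.05 V) is the anode.
E°cell = E°(cathode) − E°(anode) = −0.12 − (−3.05) = +2.93 V.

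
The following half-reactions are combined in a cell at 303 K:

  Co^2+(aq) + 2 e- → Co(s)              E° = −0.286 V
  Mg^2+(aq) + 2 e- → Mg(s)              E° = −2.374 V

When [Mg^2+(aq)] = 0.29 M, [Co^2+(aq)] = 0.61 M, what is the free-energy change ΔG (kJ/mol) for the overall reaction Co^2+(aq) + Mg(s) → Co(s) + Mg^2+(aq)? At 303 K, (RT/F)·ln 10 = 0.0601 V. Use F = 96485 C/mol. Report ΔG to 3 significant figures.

−405 kJ/mol

E°cell = −0.286 − (−2.374) = +2.088 V; the balanced reaction transfers n = 2 electrons.
The reaction quotient is [Mg^2+(aq)] / [Co^2+(aq)] = 0.475; by Nernst, E = +2.088 − (0.0601/2)(−0.323) = +2.0977 V.
Finally ΔG = −nFE = −(2)(96485 C/mol)(+2.0977 V) = −405 kJ/mol.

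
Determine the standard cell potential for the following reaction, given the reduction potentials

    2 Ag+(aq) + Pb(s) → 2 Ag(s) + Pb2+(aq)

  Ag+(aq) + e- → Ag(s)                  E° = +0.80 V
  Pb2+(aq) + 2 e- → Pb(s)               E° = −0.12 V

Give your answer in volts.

In the reaction as written, Ag+(aq) is reduced (cathode) and Pb2+(aq) is produced by oxidation at the anode.
E°cell = E°(cathode) − E°(anode) = +0.80 − (−0.12) = +0.92 V.
The positive value indicates the reaction is spontaneous as written.

+0.92 V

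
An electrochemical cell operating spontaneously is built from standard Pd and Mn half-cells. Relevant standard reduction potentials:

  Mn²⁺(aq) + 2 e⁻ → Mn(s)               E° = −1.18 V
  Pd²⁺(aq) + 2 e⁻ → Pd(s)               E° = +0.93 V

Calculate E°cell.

+2.11 V

Of the two couples in this cell, the one with the more positive reduction potential is reduced at the cathode: here that is Pd²⁺/Pd (+0.93 V); Mn²⁺/Mn (−1.18 V) is the anode.
E°cell = E°(cathode) − E°(anode) = +0.93 − (−1.18) = +2.11 V.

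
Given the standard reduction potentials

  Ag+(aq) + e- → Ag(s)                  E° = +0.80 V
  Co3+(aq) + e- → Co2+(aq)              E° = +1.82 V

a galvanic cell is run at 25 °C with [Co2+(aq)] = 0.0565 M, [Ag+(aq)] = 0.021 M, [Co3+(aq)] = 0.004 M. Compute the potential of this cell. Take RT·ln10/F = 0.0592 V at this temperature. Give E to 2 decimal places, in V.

+1.05 V

The Co³⁺/Co²⁺ couple has the more positive E°, so it is the cathode; Ag⁺/Ag is the anode.
E°cell = +1.82 − (+0.80) = +1.02 V, with n = 1 electron transferred.
The balanced reaction is Co3+(aq) + Ag(s) → Co2+(aq) + Ag+(aq), so Q = ([Co2+(aq)]·[Ag+(aq)]) / [Co3+(aq)] = 0.297 and log Q = −0.528.
Applying E = E° − (RT ln10/nF)·log Q gives +1.02 − (0.0592/1)(−0.528) = +1.05 V.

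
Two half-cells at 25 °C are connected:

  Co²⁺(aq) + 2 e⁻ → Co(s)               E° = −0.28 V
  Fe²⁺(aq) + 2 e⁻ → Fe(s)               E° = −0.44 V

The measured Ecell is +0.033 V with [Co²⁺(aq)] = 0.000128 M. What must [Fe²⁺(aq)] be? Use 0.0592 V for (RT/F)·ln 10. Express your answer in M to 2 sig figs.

2.5 M

The Co²⁺/Co couple has the larger reduction potential, so it is the cathode: E°cell = −0.28 − (−0.44) = +0.16 V and n = 2.
Rearranging E = E° − (0.0592/n)·log Q gives log Q = 2(+0.16 − (+0.033))/0.0592 = 4.291.
Balancing electrons gives Co²⁺(aq) + Fe(s) → Co(s) + Fe²⁺(aq); thus Q = [Fe²⁺(aq)] / [Co²⁺(aq)].
Solving for the unknown gives log [Fe²⁺(aq)] = 0.398, so [Fe²⁺(aq)] ≈ 2.5 M.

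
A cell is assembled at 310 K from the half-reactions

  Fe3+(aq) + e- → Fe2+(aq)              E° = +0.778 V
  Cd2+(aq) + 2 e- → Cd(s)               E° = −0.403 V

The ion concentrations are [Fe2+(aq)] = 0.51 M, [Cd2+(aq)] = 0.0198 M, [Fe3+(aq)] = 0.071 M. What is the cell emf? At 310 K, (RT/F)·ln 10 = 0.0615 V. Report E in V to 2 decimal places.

+1.18 V

The Fe³⁺/Fe²⁺ couple has the more positive E°, so it is the cathode; Cd²⁺/Cd is the anode.
E°cell = E°cat − E°an = +0.778 − (−0.403) = +1.181 V; n = 2.
For the overall reaction 2 Fe3+(aq) + Cd(s) → 2 Fe2+(aq) + Cd2+(aq), Q = ([Fe2+(aq)]^2·[Cd2+(aq)]) / [Fe3+(aq)]^2 = 1.02, giving log Q = 0.009.
By the Nernst equation, E = +1.181 − (0.0615/2)·(0.009) = +1.18 V.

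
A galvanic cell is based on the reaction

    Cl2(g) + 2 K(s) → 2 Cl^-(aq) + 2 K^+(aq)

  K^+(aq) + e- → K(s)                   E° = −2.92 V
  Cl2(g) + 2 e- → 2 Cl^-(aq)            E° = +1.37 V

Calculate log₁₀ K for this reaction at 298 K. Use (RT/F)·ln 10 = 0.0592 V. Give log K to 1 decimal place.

log K = 144.9

The Cl₂/Cl⁻ couple is reduced (cathode); E°cell = +1.37 − (−2.92) = +4.29 V with n = 2.
At equilibrium E = 0, so log K = nE°cell / 0.0592 = (2)(+4.29) / 0.0592 = 144.9.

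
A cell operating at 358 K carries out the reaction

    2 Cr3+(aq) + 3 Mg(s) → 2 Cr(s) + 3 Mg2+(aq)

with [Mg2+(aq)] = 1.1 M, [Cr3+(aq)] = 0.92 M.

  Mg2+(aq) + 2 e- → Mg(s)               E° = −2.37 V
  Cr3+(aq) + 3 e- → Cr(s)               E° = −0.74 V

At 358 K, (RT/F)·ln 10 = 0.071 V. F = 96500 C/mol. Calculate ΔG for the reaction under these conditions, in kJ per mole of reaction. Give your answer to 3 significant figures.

−942 kJ/mol

The standard cell potential is −0.74 − (−2.37) = +1.63 V, with n = 6 electrons in the balanced equation.
Q = [Mg2+(aq)]^3 / [Cr3+(aq)]^2 = 1.57, so log Q = 0.197 and E = +1.63 − (0.071/6)(0.197) = +1.6277 V.
Then ΔG = −nFE = −6 × 96500 × +1.6277 J/mol = −942 kJ/mol.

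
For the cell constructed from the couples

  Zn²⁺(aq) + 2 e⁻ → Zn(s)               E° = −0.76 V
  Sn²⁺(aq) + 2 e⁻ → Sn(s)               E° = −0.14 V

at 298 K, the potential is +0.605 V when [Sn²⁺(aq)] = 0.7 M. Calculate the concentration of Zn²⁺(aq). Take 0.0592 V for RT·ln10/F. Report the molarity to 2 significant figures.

2.2 M

Sn²⁺/Sn is the cathode (higher E°); E°cell = −0.14 − (−0.76) = +0.62 V with n = 2.
Rearranging E = E° − (0.0592/n)·log Q gives log Q = 2(+0.62 − (+0.605))/0.0592 = 0.507.
The balanced reaction is Sn²⁺(aq) + Zn(s) → Sn(s) + Zn²⁺(aq), so Q = [Zn²⁺(aq)] / [Sn²⁺(aq)].
Substituting the known concentrations and solving, log [Zn²⁺(aq)] = 0.352 and [Zn²⁺(aq)] = 2.2 M.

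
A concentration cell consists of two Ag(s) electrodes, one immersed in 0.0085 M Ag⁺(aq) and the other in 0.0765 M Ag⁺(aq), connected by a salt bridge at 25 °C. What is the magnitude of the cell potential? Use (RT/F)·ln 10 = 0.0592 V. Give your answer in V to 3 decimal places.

0.056 V

For a concentration cell E°cell = 0, since both electrodes use the same couple.
The compartment with the higher Ag⁺(aq) concentration (0.0765 M) acts as the cathode; ions are reduced there and produced at the dilute (0.0085 M) anode.
With n = 1, Ecell = −(0.0592/1)·log([dilute]/[conc]) = −(0.0592/1)·log(0.0085/0.0765) = +0.056 V.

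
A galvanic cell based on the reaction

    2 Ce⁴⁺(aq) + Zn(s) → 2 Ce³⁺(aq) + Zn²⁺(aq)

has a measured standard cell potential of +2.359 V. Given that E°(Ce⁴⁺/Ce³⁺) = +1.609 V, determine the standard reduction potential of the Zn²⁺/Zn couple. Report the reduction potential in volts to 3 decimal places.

−0.750 V

In the reaction as written the Ce⁴⁺/Ce³⁺ couple is reduced (cathode) and Zn²⁺/Zn is oxidized (anode), so E°cell = E°(Ce⁴⁺/Ce³⁺) − E°(Zn²⁺/Zn).
E°(Zn²⁺/Zn) = E°(cathode) − E°cell = +1.609 − (+2.359) = −0.750 V.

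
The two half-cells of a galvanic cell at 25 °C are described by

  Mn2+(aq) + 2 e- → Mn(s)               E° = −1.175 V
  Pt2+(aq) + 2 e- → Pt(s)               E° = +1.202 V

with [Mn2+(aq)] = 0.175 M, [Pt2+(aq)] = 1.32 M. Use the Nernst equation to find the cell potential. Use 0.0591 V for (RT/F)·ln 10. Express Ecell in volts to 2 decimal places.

+2.40 V

The Pt²⁺/Pt couple has the more positive E°, so it is the cathode; Mn²⁺/Mn is the anode.
E°cell = +1.202 − (−1.175) = +2.377 V, with n = 2 electrons transferred.
Balancing gives Pt2+(aq) + Mn(s) → Pt(s) + Mn2+(aq); hence Q = [Mn2+(aq)] / [Pt2+(aq)] = 0.133 (log Q = −0.878).
E = E° − (0.0591/n)·log Q = +2.377 − (0.0591/2)(−0.878) = +2.40 V.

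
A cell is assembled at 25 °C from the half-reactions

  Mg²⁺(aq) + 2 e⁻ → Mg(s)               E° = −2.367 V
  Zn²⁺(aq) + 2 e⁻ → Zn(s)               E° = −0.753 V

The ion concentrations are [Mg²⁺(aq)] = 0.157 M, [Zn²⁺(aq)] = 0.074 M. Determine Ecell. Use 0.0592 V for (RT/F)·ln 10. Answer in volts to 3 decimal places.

Zn²⁺/Zn is reduced (cathode, E° = −0.753 V) and Mg²⁺/Mg is oxidized (anode).
E°cell = E°cat − E°an = −0.753 − (−2.367) = +1.614 V; n = 2.
For the overall reaction Zn²⁺(aq) + Mg(s) → Zn(s) + Mg²⁺(aq), Q = [Mg²⁺(aq)] / [Zn²⁺(aq)] = 2.12, giving log Q = 0.327.
E = E° − (0.0592/n)·log Q = +1.614 − (0.0592/2)(0.327) = +1.604 V.

+1.604 V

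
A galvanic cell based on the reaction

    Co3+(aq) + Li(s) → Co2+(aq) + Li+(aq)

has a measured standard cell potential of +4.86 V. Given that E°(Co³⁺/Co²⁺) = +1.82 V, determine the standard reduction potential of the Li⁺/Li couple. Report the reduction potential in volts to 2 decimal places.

In the reaction as written the Co³⁺/Co²⁺ couple is reduced (cathode) and Li⁺/Li is oxidized (anode), so E°cell = E°(Co³⁺/Co²⁺) − E°(Li⁺/Li).
E°(Li⁺/Li) = E°(cathode) − E°cell = +1.82 − (+4.86) = −3.04 V.

−3.04 V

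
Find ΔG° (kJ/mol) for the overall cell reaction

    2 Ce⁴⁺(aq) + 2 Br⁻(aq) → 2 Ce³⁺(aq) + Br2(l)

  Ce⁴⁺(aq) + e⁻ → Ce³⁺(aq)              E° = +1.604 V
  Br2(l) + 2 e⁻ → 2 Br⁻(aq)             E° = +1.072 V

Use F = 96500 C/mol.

−103 kJ/mol

In the reaction as written Ce⁴⁺(aq) is reduced, so the Ce⁴⁺/Ce³⁺ couple is the cathode and Br₂/Br⁻ is the anode.
E°cell = +1.604 − (+1.072) = +0.532 V; balancing electrons gives n = 2.
ΔG° = −nFE°cell = −(2)(96500)(+0.532) J/mol = −103 kJ/mol.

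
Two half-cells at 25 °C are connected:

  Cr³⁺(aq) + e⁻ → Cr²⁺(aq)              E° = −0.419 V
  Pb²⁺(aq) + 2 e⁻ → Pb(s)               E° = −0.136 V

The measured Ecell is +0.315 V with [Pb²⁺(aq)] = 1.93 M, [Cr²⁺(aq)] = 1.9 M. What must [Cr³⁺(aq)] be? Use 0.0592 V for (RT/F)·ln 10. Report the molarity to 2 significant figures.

The Pb²⁺/Pb couple has the larger reduction potential, so it is the cathode: E°cell = −0.136 − (−0.419) = +0.283 V and n = 2.
Rearranging E = E° − (0.0592/n)·log Q gives log Q = 2(+0.283 − (+0.315))/0.0592 = −1.081.
The balanced reaction is Pb²⁺(aq) + 2 Cr²⁺(aq) → Pb(s) + 2 Cr³⁺(aq), so Q = [Cr³⁺(aq)]^2 / ([Pb²⁺(aq)]·[Cr²⁺(aq)]^2).
Isolating [Cr³⁺(aq)] in Q = 10^{−1.081} yields log [Cr³⁺(aq)] = −0.119, i.e. 0.76 M.

0.76 M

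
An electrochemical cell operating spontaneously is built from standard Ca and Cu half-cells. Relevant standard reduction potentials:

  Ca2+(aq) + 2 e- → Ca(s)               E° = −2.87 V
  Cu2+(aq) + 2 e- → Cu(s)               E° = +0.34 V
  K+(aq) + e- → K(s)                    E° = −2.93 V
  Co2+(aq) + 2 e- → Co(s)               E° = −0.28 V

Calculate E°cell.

+3.21 V

The Cu²⁺/Cu couple has the higher E°, so Cu ion is reduced (cathode) and Ca is oxidized (anode).
E°cell = E°(cathode) − E°(anode) = +0.34 − (−2.87) = +3.21 V.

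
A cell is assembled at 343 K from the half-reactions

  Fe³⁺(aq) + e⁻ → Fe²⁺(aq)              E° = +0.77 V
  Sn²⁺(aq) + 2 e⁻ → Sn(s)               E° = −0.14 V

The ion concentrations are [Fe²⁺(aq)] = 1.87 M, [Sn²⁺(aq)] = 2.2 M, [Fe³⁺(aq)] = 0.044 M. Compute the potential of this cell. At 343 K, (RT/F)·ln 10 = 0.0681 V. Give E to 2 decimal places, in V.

Since E°(Fe³⁺/Fe²⁺) > E°(Sn²⁺/Sn), Fe³⁺/Fe²⁺ serves as the cathode.
E°cell = +0.77 − (−0.14) = +0.91 V, with n = 2 electrons transferred.
The balanced reaction is 2 Fe³⁺(aq) + Sn(s) → 2 Fe²⁺(aq) + Sn²⁺(aq), so Q = ([Fe²⁺(aq)]^2·[Sn²⁺(aq)]) / [Fe³⁺(aq)]^2 = 3.97×10^3 and log Q = 3.599.
By the Nernst equation, E = +0.91 − (0.0681/2)·(3.599) = +0.79 V.

+0.79 V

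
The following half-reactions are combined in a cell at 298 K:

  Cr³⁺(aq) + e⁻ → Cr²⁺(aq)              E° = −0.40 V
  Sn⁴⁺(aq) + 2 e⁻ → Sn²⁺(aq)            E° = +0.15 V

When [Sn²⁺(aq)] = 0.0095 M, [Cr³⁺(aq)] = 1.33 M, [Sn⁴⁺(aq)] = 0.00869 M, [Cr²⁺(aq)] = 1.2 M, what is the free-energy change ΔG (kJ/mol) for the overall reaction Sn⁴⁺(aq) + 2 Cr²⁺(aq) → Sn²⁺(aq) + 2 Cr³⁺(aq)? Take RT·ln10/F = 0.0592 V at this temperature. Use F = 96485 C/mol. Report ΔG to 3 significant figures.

−105 kJ/mol

With Sn⁴⁺/Sn²⁺ reduced at the cathode, E°cell = +0.15 − (−0.40) = +0.55 V and n = 2.
Here Q = ([Sn²⁺(aq)]·[Cr³⁺(aq)]^2) / ([Sn⁴⁺(aq)]·[Cr²⁺(aq)]^2) = 1.34 (log Q = 0.128), giving E = +0.55 − (0.0592/2)·(0.128) = +0.5462 V.
Finally ΔG = −nFE = −(2)(96485 C/mol)(+0.5462 V) = −105 kJ/mol.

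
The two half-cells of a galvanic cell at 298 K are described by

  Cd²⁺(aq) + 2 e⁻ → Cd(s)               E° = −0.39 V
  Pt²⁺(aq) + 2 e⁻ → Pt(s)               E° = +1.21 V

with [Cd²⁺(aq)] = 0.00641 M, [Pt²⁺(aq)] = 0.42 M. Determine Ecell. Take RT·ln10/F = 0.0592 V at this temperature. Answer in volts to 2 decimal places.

The Pt²⁺/Pt couple has the more positive E°, so it is the cathode; Cd²⁺/Cd is the anode.
The standard potential is +1.21 − (−0.39) = +1.60 V and the balanced reaction transfers n = 2 electrons.
Balancing gives Pt²⁺(aq) + Cd(s) → Pt(s) + Cd²⁺(aq); hence Q = [Cd²⁺(aq)] / [Pt²⁺(aq)] = 0.0153 (log Q = −1.816).
E = E° − (0.0592/n)·log Q = +1.60 − (0.0592/2)(−1.816) = +1.65 V.

+1.65 V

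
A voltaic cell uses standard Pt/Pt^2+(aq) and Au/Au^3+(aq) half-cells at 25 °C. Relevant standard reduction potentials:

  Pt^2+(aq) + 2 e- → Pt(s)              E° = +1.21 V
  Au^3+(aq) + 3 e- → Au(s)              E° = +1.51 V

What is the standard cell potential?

+0.30 V

Of the two couples in this cell, the one with the more positive reduction potential is reduced at the cathode: here that is Au³⁺/Au (+1.51 V); Pt²⁺/Pt (+1.21 V) is the anode.
E°cell = E°(cathode) − E°(anode) = +1.51 − (+1.21) = +0.30 V.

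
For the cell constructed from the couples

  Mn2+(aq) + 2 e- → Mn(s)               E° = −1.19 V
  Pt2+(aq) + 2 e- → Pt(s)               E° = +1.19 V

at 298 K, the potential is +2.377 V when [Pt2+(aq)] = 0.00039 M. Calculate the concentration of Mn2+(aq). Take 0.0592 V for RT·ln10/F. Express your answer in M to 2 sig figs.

0.00049 M

With Pt²⁺/Pt at the cathode and Mn²⁺/Mn at the anode, E°cell = +1.19 − (−1.19) = +2.38 V (n = 2).
From the Nernst equation, log Q = n(E° − E)/0.0592 = 2·(+2.38 − (+2.377))/0.0592 = 0.101.
Balancing electrons gives Pt2+(aq) + Mn(s) → Pt(s) + Mn2+(aq); thus Q = [Mn2+(aq)] / [Pt2+(aq)].
Solving for the unknown gives log [Mn2+(aq)] = −3.308, so [Mn2+(aq)] ≈ 0.00049 M.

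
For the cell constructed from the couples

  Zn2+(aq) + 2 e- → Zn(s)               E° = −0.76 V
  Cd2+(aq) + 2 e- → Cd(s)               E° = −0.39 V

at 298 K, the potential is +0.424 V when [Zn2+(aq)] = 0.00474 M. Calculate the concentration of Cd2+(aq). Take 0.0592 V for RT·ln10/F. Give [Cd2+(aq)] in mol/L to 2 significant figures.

With Cd²⁺/Cd at the cathode and Zn²⁺/Zn at the anode, E°cell = −0.39 − (−0.76) = +0.37 V (n = 2).
Rearranging E = E° − (0.0592/n)·log Q gives log Q = 2(+0.37 − (+0.424))/0.0592 = −1.824.
For Cd2+(aq) + Zn(s) → Cd(s) + Zn2+(aq), the reaction quotient is Q = [Zn2+(aq)] / [Cd2+(aq)].
Substituting the known concentrations and solving, log [Cd2+(aq)] = −0.500 and [Cd2+(aq)] = 0.32 M.

0.32 M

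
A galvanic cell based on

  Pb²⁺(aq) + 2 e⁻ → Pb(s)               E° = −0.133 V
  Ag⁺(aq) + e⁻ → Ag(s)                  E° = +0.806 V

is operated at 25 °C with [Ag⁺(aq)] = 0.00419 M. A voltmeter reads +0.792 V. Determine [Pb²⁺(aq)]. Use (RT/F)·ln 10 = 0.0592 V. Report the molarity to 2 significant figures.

1.6 M

With Ag⁺/Ag at the cathode and Pb²⁺/Pb at the anode, E°cell = +0.806 − (−0.133) = +0.939 V (n = 2).
Since E = E° − (0.0592/n)·log Q, log Q = n(E° − E)/0.0592 = 4.966.
Balancing electrons gives 2 Ag⁺(aq) + Pb(s) → 2 Ag(s) + Pb²⁺(aq); thus Q = [Pb²⁺(aq)] / [Ag⁺(aq)]^2.
Solving for the unknown gives log [Pb²⁺(aq)] = 0.210, so [Pb²⁺(aq)] ≈ 1.6 M.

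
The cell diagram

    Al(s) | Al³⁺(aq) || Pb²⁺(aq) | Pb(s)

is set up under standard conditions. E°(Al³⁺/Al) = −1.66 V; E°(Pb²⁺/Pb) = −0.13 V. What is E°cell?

+1.53 V

By convention the left-hand electrode in cell notation is the anode (oxidation) and the right-hand electrode is the cathode (reduction).
E°cell = E°(right) − E°(left) = −0.13 − (−1.66) = +1.53 V.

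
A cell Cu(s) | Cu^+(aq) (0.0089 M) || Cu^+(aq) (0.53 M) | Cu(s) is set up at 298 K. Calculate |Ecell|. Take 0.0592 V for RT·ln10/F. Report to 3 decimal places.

0.105 V

For a concentration cell E°cell = 0, since both electrodes use the same couple.
The compartment with the higher Cu^+(aq) concentration (0.53 M) acts as the cathode; ions are reduced there and produced at the dilute (0.0089 M) anode.
With n = 1, Ecell = −(0.0592/1)·log([dilute]/[conc]) = −(0.0592/1)·log(0.0089/0.53) = +0.105 V.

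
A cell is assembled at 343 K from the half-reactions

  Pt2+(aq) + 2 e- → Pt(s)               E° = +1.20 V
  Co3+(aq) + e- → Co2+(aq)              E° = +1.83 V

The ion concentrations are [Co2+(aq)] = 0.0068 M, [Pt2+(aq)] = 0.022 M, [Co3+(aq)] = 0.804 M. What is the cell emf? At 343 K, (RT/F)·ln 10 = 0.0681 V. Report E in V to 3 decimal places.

The Co³⁺/Co²⁺ couple has the more positive E°, so it is the cathode; Pt²⁺/Pt is the anode.
E°cell = E°cat − E°an = +1.83 − (+1.20) = +0.63 V; n = 2.
The balanced reaction is 2 Co3+(aq) + Pt(s) → 2 Co2+(aq) + Pt2+(aq), so Q = ([Co2+(aq)]^2·[Pt2+(aq)]) / [Co3+(aq)]^2 = 1.57×10^−6 and log Q = −5.803.
Applying E = E° − (RT ln10/nF)·log Q gives +0.63 − (0.0681/2)(−5.803) = +0.828 V.

+0.828 V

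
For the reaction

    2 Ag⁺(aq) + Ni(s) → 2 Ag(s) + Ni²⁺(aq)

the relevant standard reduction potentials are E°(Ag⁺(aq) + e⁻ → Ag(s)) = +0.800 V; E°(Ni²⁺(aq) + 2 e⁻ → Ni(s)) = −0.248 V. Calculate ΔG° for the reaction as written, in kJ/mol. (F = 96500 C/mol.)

−202 kJ/mol

In the reaction as written Ag⁺(aq) is reduced, so the Ag⁺/Ag couple is the cathode and Ni²⁺/Ni is the anode.
E°cell = +0.800 − (−0.248) = +1.048 V; balancing electrons gives n = 2.
ΔG° = −nFE°cell = −(2)(96500)(+1.048) J/mol = −202 kJ/mol.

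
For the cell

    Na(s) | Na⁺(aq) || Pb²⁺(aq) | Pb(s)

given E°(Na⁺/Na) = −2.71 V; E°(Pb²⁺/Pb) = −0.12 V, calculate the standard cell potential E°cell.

+2.59 V

By convention the left-hand electrode in cell notation is the anode (oxidation) and the right-hand electrode is the cathode (reduction).
E°cell = E°(right) − E°(left) = −0.12 − (−2.71) = +2.59 V.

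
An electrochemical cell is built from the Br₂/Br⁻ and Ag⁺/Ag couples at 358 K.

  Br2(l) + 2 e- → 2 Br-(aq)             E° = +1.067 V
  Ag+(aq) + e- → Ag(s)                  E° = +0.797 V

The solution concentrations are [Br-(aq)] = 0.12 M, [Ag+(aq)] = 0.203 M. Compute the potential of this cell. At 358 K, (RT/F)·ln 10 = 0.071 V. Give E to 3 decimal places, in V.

+0.385 V

The Br₂/Br⁻ couple has the more positive E°, so it is the cathode; Ag⁺/Ag is the anode.
The standard potential is +1.067 − (+0.797) = +0.270 V and the balanced reaction transfers n = 2 electrons.
Balancing gives Br2(l) + 2 Ag(s) → 2 Br-(aq) + 2 Ag+(aq); hence Q = [Br-(aq)]^2·[Ag+(aq)]^2 = 0.000593 (log Q = −3.227).
Applying E = E° − (RT ln10/nF)·log Q gives +0.270 − (0.071/2)(−3.227) = +0.385 V.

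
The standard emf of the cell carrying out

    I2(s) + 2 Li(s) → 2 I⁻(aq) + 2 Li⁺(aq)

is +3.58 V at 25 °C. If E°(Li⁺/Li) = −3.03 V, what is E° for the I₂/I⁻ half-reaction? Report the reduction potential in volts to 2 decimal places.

+0.55 V

In the reaction as written the I₂/I⁻ couple is reduced (cathode) and Li⁺/Li is oxidized (anode), so E°cell = E°(I₂/I⁻) − E°(Li⁺/Li).
E°(I₂/I⁻) = E°cell + E°(anode) = +3.58 + (−3.03) = +0.55 V.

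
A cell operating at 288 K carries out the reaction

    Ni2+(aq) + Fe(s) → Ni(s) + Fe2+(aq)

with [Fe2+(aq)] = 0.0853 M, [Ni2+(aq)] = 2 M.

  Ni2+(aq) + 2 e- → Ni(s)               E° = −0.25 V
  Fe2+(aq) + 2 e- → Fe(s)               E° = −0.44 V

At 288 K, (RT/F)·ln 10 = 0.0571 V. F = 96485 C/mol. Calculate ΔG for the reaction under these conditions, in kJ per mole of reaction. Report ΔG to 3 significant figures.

−44.2 kJ/mol

The standard cell potential is −0.25 − (−0.44) = +0.19 V, with n = 2 electrons in the balanced equation.
Q = [Fe2+(aq)] / [Ni2+(aq)] = 0.0427, so log Q = −1.370 and E = +0.19 − (0.0571/2)(−1.370) = +0.2291 V.
Then ΔG = −nFE = −2 × 96485 × +0.2291 J/mol = −44.2 kJ/mol.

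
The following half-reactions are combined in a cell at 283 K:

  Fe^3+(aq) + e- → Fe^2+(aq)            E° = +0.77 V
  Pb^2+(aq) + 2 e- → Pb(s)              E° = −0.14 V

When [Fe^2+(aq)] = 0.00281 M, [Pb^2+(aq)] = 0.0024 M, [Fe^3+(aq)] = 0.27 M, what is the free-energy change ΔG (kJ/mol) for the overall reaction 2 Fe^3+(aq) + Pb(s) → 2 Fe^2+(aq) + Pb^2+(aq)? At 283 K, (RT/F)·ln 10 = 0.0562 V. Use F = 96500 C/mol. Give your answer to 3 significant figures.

E°cell = +0.77 − (−0.14) = +0.91 V; the balanced reaction transfers n = 2 electrons.
The reaction quotient is ([Fe^2+(aq)]^2·[Pb^2+(aq)]) / [Fe^3+(aq)]^2 = 2.6×10^−7; by Nernst, E = +0.91 − (0.0562/2)(−6.585) = +1.0950 V.
Then ΔG = −nFE = −2 × 96500 × +1.0950 J/mol = −211 kJ/mol.

−211 kJ/mol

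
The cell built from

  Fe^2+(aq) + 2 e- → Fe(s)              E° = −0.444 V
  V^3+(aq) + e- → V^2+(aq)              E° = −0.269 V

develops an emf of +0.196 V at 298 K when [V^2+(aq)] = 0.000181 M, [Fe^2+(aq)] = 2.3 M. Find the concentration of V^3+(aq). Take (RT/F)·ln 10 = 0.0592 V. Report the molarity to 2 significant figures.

0.00062 M

V³⁺/V²⁺ is the cathode (higher E°); E°cell = −0.269 − (−0.444) = +0.175 V with n = 2.
From the Nernst equation, log Q = n(E° − E)/0.0592 = 2·(+0.175 − (+0.196))/0.0592 = −0.709.
For 2 V^3+(aq) + Fe(s) → 2 V^2+(aq) + Fe^2+(aq), the reaction quotient is Q = ([V^2+(aq)]^2·[Fe^2+(aq)]) / [V^3+(aq)]^2.
Substituting the known concentrations and solving, log [V^3+(aq)] = −3.207 and [V^3+(aq)] = 0.00062 M.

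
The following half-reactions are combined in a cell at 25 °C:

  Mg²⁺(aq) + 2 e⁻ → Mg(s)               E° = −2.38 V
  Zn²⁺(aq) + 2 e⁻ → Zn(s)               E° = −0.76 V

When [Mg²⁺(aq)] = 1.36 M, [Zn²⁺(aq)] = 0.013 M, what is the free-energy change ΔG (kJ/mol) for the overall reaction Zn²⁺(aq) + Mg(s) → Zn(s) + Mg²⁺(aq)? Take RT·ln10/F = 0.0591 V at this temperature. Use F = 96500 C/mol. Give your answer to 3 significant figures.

The standard cell potential is −0.76 − (−2.38) = +1.62 V, with n = 2 electrons in the balanced equation.
The reaction quotient is [Mg²⁺(aq)] / [Zn²⁺(aq)] = 105; by Nernst, E = +1.62 − (0.0591/2)(2.020) = +1.5603 V.
Then ΔG = −nFE = −2 × 96500 × +1.5603 J/mol = −301 kJ/mol.

−301 kJ/mol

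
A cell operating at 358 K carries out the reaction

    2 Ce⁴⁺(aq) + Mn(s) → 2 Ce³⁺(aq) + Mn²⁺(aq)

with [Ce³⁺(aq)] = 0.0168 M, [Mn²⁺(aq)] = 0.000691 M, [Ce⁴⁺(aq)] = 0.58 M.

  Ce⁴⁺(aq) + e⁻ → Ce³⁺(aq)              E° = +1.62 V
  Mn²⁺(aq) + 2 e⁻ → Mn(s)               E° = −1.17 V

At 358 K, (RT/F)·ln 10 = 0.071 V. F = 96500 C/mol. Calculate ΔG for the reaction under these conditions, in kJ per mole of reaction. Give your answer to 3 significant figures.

−581 kJ/mol

The standard cell potential is +1.62 − (−1.17) = +2.79 V, with n = 2 electrons in the balanced equation.
Q = ([Ce³⁺(aq)]^2·[Mn²⁺(aq)]) / [Ce⁴⁺(aq)]^2 = 5.8×10^−7, so log Q = −6.237 and E = +2.79 − (0.071/2)(−6.237) = +3.0114 V.
ΔG = −nFE = −(2)(96500)(+3.0114) J/mol = −581 kJ/mol.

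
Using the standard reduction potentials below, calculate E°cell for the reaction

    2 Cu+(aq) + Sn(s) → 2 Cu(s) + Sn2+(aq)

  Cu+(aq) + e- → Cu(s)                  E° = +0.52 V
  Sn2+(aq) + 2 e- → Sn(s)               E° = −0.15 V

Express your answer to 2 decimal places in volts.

+0.67 V

Cu+(aq) gains electrons, so the Cu⁺/Cu couple is the cathode; the Sn²⁺/Sn couple is the anode.
E°cell = E°(cathode) − E°(anode) = +0.52 − (−0.15) = +0.67 V.
The positive value indicates the reaction is spontaneous as written.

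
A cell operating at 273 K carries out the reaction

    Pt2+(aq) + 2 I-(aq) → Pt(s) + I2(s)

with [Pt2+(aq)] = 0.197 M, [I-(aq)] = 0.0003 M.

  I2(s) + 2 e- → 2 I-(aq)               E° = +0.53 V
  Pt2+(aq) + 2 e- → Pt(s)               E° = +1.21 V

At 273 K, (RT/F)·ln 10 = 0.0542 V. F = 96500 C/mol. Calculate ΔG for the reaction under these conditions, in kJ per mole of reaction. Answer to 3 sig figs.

−90.7 kJ/mol

With Pt²⁺/Pt reduced at the cathode, E°cell = +1.21 − (+0.53) = +0.68 V and n = 2.
The reaction quotient is 1 / ([Pt2+(aq)]·[I-(aq)]^2) = 5.64×10^7; by Nernst, E = +0.68 − (0.0542/2)(7.751) = +0.4699 V.
ΔG = −nFE = −(2)(96500)(+0.4699) J/mol = −90.7 kJ/mol.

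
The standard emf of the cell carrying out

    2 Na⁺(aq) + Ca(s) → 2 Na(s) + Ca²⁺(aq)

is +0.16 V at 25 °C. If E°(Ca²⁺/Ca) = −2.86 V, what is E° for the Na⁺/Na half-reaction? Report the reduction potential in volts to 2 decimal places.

In the reaction as written the Na⁺/Na couple is reduced (cathode) and Ca²⁺/Ca is oxidized (anode), so E°cell = E°(Na⁺/Na) − E°(Ca²⁺/Ca).
E°(Na⁺/Na) = E°cell + E°(anode) = +0.16 + (−2.86) = −2.70 V.

−2.70 V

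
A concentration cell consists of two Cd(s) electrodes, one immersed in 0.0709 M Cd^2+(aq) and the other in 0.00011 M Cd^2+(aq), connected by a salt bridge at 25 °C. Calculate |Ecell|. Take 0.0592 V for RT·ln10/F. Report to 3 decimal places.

0.083 V

For a concentration cell E°cell = 0, since both electrodes use the same couple.
The compartment with the higher Cd^2+(aq) concentration (0.0709 M) acts as the cathode; ions are reduced there and produced at the dilute (0.00011 M) anode.
With n = 2, Ecell = −(0.0592/2)·log([dilute]/[conc]) = −(0.0592/2)·log(0.00011/0.0709) = +0.083 V.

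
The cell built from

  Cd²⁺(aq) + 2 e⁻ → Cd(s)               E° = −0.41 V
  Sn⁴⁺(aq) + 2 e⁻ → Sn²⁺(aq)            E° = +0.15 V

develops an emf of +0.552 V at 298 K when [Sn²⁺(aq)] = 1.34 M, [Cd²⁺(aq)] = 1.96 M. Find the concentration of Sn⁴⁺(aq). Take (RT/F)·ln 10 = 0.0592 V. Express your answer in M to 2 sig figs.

Sn⁴⁺/Sn²⁺ is the cathode (higher E°); E°cell = +0.15 − (−0.41) = +0.56 V with n = 2.
Rearranging E = E° − (0.0592/n)·log Q gives log Q = 2(+0.56 − (+0.552))/0.0592 = 0.270.
Balancing electrons gives Sn⁴⁺(aq) + Cd(s) → Sn²⁺(aq) + Cd²⁺(aq); thus Q = ([Sn²⁺(aq)]·[Cd²⁺(aq)]) / [Sn⁴⁺(aq)].
Solving for the unknown gives log [Sn⁴⁺(aq)] = 0.149, so [Sn⁴⁺(aq)] ≈ 1.4 M.

1.4 M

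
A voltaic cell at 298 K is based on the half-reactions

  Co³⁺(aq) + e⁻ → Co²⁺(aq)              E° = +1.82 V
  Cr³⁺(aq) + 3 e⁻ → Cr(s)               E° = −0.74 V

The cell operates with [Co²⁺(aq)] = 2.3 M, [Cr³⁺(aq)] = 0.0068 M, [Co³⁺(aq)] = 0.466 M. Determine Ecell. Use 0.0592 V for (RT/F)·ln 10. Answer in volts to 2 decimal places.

The Co³⁺/Co²⁺ couple has the more positive E°, so it is the cathode; Cr³⁺/Cr is the anode.
E°cell = +1.82 − (−0.74) = +2.56 V, with n = 3 electrons transferred.
Balancing gives 3 Co³⁺(aq) + Cr(s) → 3 Co²⁺(aq) + Cr³⁺(aq); hence Q = ([Co²⁺(aq)]^3·[Cr³⁺(aq)]) / [Co³⁺(aq)]^3 = 0.818 (log Q = −0.087).
By the Nernst equation, E = +2.56 − (0.0592/3)·(−0.087) = +2.56 V.

+2.56 V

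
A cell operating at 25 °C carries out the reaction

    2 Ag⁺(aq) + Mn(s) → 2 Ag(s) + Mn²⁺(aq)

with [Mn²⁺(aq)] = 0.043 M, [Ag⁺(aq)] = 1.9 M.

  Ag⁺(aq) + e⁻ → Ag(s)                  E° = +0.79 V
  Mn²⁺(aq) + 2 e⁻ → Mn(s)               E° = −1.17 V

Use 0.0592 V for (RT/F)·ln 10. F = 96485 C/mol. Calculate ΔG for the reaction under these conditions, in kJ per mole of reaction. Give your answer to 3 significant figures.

−389 kJ/mol

E°cell = +0.79 − (−1.17) = +1.96 V; the balanced reaction transfers n = 2 electrons.
The reaction quotient is [Mn²⁺(aq)] / [Ag⁺(aq)]^2 = 0.0119; by Nernst, E = +1.96 − (0.0592/2)(−1.924) = +2.0170 V.
ΔG = −nFE = −(2)(96485)(+2.0170) J/mol = −389 kJ/mol.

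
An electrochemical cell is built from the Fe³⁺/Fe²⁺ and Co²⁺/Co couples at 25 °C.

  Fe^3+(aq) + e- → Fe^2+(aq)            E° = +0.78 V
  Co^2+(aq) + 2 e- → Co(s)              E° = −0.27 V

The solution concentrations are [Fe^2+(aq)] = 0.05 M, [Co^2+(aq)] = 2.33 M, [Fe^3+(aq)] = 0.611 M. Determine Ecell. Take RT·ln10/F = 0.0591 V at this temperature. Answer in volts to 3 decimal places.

Fe³⁺/Fe²⁺ is reduced (cathode, E° = +0.78 V) and Co²⁺/Co is oxidized (anode).
E°cell = E°cat − E°an = +0.78 − (−0.27) = +1.05 V; n = 2.
The balanced reaction is 2 Fe^3+(aq) + Co(s) → 2 Fe^2+(aq) + Co^2+(aq), so Q = ([Fe^2+(aq)]^2·[Co^2+(aq)]) / [Fe^3+(aq)]^2 = 0.0156 and log Q = −1.807.
Applying E = E° − (RT ln10/nF)·log Q gives +1.05 − (0.0591/2)(−1.807) = +1.103 V.

+1.103 V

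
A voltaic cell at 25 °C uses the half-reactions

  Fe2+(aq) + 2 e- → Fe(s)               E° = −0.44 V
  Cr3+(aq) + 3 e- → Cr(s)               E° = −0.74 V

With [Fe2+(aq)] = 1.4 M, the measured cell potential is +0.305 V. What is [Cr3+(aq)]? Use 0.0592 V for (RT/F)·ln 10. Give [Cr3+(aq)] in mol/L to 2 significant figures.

Fe²⁺/Fe is the cathode (higher E°); E°cell = −0.44 − (−0.74) = +0.30 V with n = 6.
From the Nernst equation, log Q = n(E° − E)/0.0592 = 6·(+0.30 − (+0.305))/0.0592 = −0.507.
The balanced reaction is 3 Fe2+(aq) + 2 Cr(s) → 3 Fe(s) + 2 Cr3+(aq), so Q = [Cr3+(aq)]^2 / [Fe2+(aq)]^3.
Substituting the known concentrations and solving, log [Cr3+(aq)] = −0.034 and [Cr3+(aq)] = 0.92 M.

0.92 M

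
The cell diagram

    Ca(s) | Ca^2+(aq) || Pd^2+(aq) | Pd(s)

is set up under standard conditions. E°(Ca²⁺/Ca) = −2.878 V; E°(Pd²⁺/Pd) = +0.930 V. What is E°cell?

+3.808 V

By convention the left-hand electrode in cell notation is the anode (oxidation) and the right-hand electrode is the cathode (reduction).
E°cell = E°(right) − E°(left) = +0.930 − (−2.878) = +3.808 V.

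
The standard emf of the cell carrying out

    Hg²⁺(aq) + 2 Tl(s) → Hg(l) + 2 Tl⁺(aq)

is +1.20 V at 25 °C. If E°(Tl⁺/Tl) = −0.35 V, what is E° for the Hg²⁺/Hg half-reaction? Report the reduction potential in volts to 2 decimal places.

In the reaction as written the Hg²⁺/Hg couple is reduced (cathode) and Tl⁺/Tl is oxidized (anode), so E°cell = E°(Hg²⁺/Hg) − E°(Tl⁺/Tl).
E°(Hg²⁺/Hg) = E°cell + E°(anode) = +1.20 + (−0.35) = +0.85 V.

+0.85 V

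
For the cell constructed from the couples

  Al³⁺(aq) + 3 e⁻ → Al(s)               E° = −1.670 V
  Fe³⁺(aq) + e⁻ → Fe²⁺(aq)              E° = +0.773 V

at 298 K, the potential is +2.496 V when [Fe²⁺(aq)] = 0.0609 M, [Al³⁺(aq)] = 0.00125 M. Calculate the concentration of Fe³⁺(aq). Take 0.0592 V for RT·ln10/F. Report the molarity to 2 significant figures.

With Fe³⁺/Fe²⁺ at the cathode and Al³⁺/Al at the anode, E°cell = +0.773 − (−1.670) = +2.443 V (n = 3).
From the Nernst equation, log Q = n(E° − E)/0.0592 = 3·(+2.443 − (+2.496))/0.0592 = −2.686.
For 3 Fe³⁺(aq) + Al(s) → 3 Fe²⁺(aq) + Al³⁺(aq), the reaction quotient is Q = ([Fe²⁺(aq)]^3·[Al³⁺(aq)]) / [Fe³⁺(aq)]^3.
Isolating [Fe³⁺(aq)] in Q = 10^{−2.686} yields log [Fe³⁺(aq)] = −1.288, i.e. 0.052 M.

0.052 M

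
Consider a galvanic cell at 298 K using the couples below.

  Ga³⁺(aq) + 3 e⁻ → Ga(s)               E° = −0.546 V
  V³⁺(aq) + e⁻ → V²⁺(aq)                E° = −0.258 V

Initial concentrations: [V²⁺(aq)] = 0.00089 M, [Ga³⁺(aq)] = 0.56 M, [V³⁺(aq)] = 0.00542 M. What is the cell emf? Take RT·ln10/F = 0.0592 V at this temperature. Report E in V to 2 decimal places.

The V³⁺/V²⁺ couple has the more positive E°, so it is the cathode; Ga³⁺/Ga is the anode.
E°cell = −0.258 − (−0.546) = +0.288 V, with n = 3 electrons transferred.
The balanced reaction is 3 V³⁺(aq) + Ga(s) → 3 V²⁺(aq) + Ga³⁺(aq), so Q = ([V²⁺(aq)]^3·[Ga³⁺(aq)]) / [V³⁺(aq)]^3 = 0.00248 and log Q = −2.606.
E = E° − (0.0592/n)·log Q = +0.288 − (0.0592/3)(−2.606) = +0.34 V.

+0.34 V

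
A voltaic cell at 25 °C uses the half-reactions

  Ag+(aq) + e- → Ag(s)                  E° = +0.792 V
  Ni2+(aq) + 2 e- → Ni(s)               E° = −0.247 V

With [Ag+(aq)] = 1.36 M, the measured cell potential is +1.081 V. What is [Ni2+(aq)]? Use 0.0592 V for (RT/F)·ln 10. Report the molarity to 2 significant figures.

0.070 M

The Ag⁺/Ag couple has the larger reduction potential, so it is the cathode: E°cell = +0.792 − (−0.247) = +1.039 V and n = 2.
Since E = E° − (0.0592/n)·log Q, log Q = n(E° − E)/0.0592 = −1.419.
The balanced reaction is 2 Ag+(aq) + Ni(s) → 2 Ag(s) + Ni2+(aq), so Q = [Ni2+(aq)] / [Ag+(aq)]^2.
Isolating [Ni2+(aq)] in Q = 10^{−1.419} yields log [Ni2+(aq)] = −1.152, i.e. 0.070 M.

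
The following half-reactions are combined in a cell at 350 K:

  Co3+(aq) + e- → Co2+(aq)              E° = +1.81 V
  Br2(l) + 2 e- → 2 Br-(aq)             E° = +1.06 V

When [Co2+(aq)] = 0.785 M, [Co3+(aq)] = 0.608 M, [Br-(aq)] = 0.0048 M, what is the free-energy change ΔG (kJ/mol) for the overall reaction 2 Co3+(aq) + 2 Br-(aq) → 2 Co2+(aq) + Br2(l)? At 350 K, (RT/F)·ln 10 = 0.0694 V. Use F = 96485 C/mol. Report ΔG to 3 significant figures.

−112 kJ/mol

The standard cell potential is +1.81 − (+1.06) = +0.75 V, with n = 2 electrons in the balanced equation.
Here Q = [Co2+(aq)]^2 / ([Co3+(aq)]^2·[Br-(aq)]^2) = 7.24×10^4 (log Q = 4.859), giving E = +0.75 − (0.0694/2)·(4.859) = +0.5814 V.
Then ΔG = −nFE = −2 × 96485 × +0.5814 J/mol = −112 kJ/mol.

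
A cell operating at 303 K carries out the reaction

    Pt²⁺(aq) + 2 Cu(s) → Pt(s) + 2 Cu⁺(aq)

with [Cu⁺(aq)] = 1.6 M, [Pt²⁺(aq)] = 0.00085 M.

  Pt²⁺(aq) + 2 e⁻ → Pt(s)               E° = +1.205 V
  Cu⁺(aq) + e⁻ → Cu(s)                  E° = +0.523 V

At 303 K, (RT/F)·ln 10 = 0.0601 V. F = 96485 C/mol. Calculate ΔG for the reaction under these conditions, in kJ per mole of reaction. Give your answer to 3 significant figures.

The standard cell potential is +1.205 − (+0.523) = +0.682 V, with n = 2 electrons in the balanced equation.
Here Q = [Cu⁺(aq)]^2 / [Pt²⁺(aq)] = 3.01×10^3 (log Q = 3.479), giving E = +0.682 − (0.0601/2)·(3.479) = +0.5775 V.
Then ΔG = −nFE = −2 × 96485 × +0.5775 J/mol = −111 kJ/mol.

−111 kJ/mol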